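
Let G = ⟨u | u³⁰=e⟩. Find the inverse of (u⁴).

The order of (u⁴) is 15 (smallest k with (u⁴)ᵏ = e), so (u⁴)⁻¹ = (u⁴)¹⁴ = u²⁶.
Check: (u⁴) · (u²⁶) → (u⁴) · u²⁶ = e, giving e as required.

Answer: u²⁶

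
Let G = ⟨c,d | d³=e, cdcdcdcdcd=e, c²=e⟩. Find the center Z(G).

An element z ∈ Z(G) iff z commutes with every generator.
For example e is central: e·c = c = c·e; e·d = d = d·e.
Whereas c ∉ Z(G) since c·d = cd ≠ dc = d·c.
Checking each of the 60 elements this way gives Z(G) = {e}, of order 1.

Answer: {e}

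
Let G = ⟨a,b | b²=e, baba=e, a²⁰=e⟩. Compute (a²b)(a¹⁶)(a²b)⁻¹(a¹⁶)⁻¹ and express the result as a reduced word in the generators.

[(a²b), (a¹⁶)] = (a²b)·(a¹⁶)·(a²b)⁻¹·(a¹⁶)⁻¹.
  (a²b) · (a¹⁶) = a⁶b
  (a⁶b) · (a²b) = a⁴
  (a⁴) · (a⁴) = a⁸

Answer: a⁸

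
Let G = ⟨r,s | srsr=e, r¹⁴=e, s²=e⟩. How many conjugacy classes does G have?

The conjugacy classes (representative and size) are:
  [e] (size 1), [r¹³] (size 2), [r²] (size 2), [r³] (size 2), [r¹⁰] (size 2), [r⁵] (size 2), [r⁸] (size 2), [r⁷] (size 1), [r⁶s] (size 7), [r⁹s] (size 7).
Class equation: 1 + 2 + 2 + 2 + 2 + 2 + 2 + 1 + 7 + 7 = 28 = |G|. So G has 10 conjugacy classes.

Answer: 10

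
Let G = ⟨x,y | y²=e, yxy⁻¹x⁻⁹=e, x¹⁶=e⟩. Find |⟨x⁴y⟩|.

|⟨x⁴y⟩| equals the order of x⁴y. Compute successive powers until reaching e:
  (x⁴y)¹ = x⁴y, (x⁴y)² = x⁸, (x⁴y)³ = x¹²y, (x⁴y)⁴ = e.
The smallest positive k with (x⁴y)ᵏ = e is 4, so |⟨x⁴y⟩| = 4.

Answer: 4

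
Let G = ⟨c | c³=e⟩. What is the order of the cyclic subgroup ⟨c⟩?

|⟨c⟩| equals the order of c. Compute successive powers until reaching e:
  c¹ = c, c² = c², c³ = e.
The smallest positive k with cᵏ = e is 3, so |⟨c⟩| = 3.

Answer: 3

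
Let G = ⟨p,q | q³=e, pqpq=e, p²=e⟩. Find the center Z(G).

An element z ∈ Z(G) iff z commutes with every generator.
For example e is central: e·p = p = p·e; e·q = q = q·e.
Whereas p ∉ Z(G) since p·q = pq ≠ pq² = q·p.
Checking each of the 6 elements this way gives Z(G) = {e}, of order 1.

Answer: {e}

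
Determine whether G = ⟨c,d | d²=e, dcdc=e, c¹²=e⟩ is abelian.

c·d = cd but d·c = c¹¹d, so c·d ≠ d·c and G is not abelian.

Answer: No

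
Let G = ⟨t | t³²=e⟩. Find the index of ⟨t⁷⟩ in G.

First find ord(t⁷) by computing successive powers:
  (t⁷)¹ = t⁷, (t⁷)² = t¹⁴, (t⁷)³ = t²¹, (t⁷)⁴ = t²⁸, (t⁷)⁵ = t³, (t⁷)⁶ = t¹⁰, (t⁷)⁷ = t¹⁷, (t⁷)⁸ = t²⁴, (t⁷)⁹ = t³¹, (t⁷)¹⁰ = t⁶, (t⁷)¹¹ = t¹³, (t⁷)¹² = t²⁰, (t⁷)¹³ = t²⁷, (t⁷)¹⁴ = t², (t⁷)¹⁵ = t⁹, (t⁷)¹⁶ = t¹⁶, (t⁷)¹⁷ = t²³, (t⁷)¹⁸ = t³⁰, (t⁷)¹⁹ = t⁵, (t⁷)²⁰ = t¹², (t⁷)²¹ = t¹⁹, (t⁷)²² = t²⁶, (t⁷)²³ = t, (t⁷)²⁴ = t⁸, (t⁷)²⁵ = t¹⁵, (t⁷)²⁶ = t²², (t⁷)²⁷ = t²⁹, (t⁷)²⁸ = t⁴, (t⁷)²⁹ = t¹¹, (t⁷)³⁰ = t¹⁸, (t⁷)³¹ = t²⁵, (t⁷)³² = e.
So |⟨t⁷⟩| = ord(t⁷) = 32. With |G| = 32, by Lagrange [G : ⟨t⁷⟩] = 32/32 = 1.

Answer: 1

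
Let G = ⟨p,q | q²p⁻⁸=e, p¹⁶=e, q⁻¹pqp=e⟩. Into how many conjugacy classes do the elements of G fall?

The conjugacy classes (representative and size) are:
  [e] (size 1), [p] (size 2), [p¹⁴] (size 2), [p³] (size 2), [p¹²] (size 2), [p⁵] (size 2), [p¹⁰] (size 2), [p⁷] (size 2), [p⁸] (size 1), [p⁶q] (size 8), [p³q⁻¹] (size 8).
Class equation: 1 + 2 + 2 + 2 + 2 + 2 + 2 + 2 + 1 + 8 + 8 = 32 = |G|. So G has 11 conjugacy classes.

Answer: 11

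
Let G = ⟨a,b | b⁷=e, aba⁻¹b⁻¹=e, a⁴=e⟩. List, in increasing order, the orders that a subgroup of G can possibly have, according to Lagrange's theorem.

|G| = 28 = 2² · 7. By Lagrange's theorem the order of any subgroup divides 28; the divisors of 28 are 1, 2, 4, 7, 14, 28.

Answer: 1, 2, 4, 7, 14, 28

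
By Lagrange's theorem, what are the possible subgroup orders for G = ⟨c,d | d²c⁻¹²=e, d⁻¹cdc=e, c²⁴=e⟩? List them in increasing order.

|G| = 48 = 2⁴ · 3. By Lagrange's theorem the order of any subgroup divides 48; the divisors of 48 are 1, 2, 3, 4, 6, 8, 12, 16, 24, 48.

Answer: 1, 2, 3, 4, 6, 8, 12, 16, 24, 48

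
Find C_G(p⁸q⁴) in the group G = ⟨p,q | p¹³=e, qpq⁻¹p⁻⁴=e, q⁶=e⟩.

⟨p⁸q⁴⟩ ⊆ C_G(p⁸q⁴) since powers of p⁸q⁴ commute with p⁸q⁴; so |C_G(p⁸q⁴)| ≥ |⟨p⁸q⁴⟩| = 3.
By orbit–stabilizer, |C_G(p⁸q⁴)| = |G| / |conj. class of p⁸q⁴| = 78 / 13 = 6.
The 6 elements commuting with p⁸q⁴ are {e, p²q², p³q, p⁸q⁴, p⁹q⁵, p¹¹q³}.

Answer: {e, p²q², p³q, p⁸q⁴, p⁹q⁵, p¹¹q³}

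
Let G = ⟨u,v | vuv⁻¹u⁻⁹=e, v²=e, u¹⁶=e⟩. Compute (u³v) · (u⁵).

Compute (u³v) · (u⁵) by multiplying left to right and reducing via the relations at each step:
  (u³v) · u⁵ = v

Answer: v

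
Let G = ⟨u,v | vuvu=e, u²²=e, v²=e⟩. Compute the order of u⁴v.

Compute successive powers until reaching e:
  (u⁴v)¹ = u⁴v, (u⁴v)² = e.
The smallest positive k with (u⁴v)ᵏ = e is 2.

Answer: 2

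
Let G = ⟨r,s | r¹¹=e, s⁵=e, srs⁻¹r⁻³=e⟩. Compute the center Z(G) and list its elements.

An element z ∈ Z(G) iff z commutes with every generator.
For example e is central: e·r = r = r·e; e·s = s = s·e.
Whereas r ∉ Z(G) since r·s = rs ≠ r³s = s·r.
Checking each of the 55 elements this way gives Z(G) = {e}, of order 1.

Answer: {e}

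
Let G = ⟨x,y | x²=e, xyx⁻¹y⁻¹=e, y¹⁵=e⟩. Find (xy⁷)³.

Compute successive powers of (xy⁷), reducing at each step:
  (xy⁷)²: (xy⁷) · x = y⁷;   (y⁷) · y⁷ = y¹⁴
  (xy⁷)³: (y¹⁴) · x = xy¹⁴;   (xy¹⁴) · y⁷ = xy⁶

Answer: xy⁶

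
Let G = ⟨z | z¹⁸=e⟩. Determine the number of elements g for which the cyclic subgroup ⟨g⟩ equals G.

G is cyclic of order 18. An element generates G iff its order is 18, and a cyclic group of order 18 has exactly φ(18) = 6 such elements.

Answer: 6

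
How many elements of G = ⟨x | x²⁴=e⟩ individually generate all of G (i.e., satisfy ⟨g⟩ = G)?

G is cyclic of order 24. An element generates G iff its order is 24, and a cyclic group of order 24 has exactly φ(24) = 8 such elements.

Answer: 8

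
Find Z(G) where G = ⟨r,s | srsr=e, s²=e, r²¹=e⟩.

An element z ∈ Z(G) iff z commutes with every generator.
For example e is central: e·r = r = r·e; e·s = s = s·e.
Whereas r ∉ Z(G) since r·s = rs ≠ r²⁰s = s·r.
Checking each of the 42 elements this way gives Z(G) = {e}, of order 1.

Answer: {e}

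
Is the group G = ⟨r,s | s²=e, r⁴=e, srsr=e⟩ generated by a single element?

Every cyclic group is abelian. But r·s = rs while s·r = r³s, so r·s ≠ s·r and G is not abelian. Hence G is not cyclic.

Answer: No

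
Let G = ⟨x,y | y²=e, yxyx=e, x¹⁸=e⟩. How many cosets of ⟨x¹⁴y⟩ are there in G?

First find ord(x¹⁴y) by computing successive powers:
  (x¹⁴y)¹ = x¹⁴y, (x¹⁴y)² = e.
So |⟨x¹⁴y⟩| = ord(x¹⁴y) = 2. With |G| = 36, by Lagrange [G : ⟨x¹⁴y⟩] = 36/2 = 18.

Answer: 18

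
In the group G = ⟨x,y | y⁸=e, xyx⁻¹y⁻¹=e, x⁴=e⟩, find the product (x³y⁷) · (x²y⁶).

Compute (x³y⁷) · (x²y⁶) by multiplying left to right and reducing via the relations at each step:
  (x³y⁷) · x² = xy⁷
  (xy⁷) · y⁶ = xy⁵

Answer: xy⁵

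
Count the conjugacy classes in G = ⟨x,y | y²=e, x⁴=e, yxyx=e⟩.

The conjugacy classes (representative and size) are:
  [e] (size 1), [x] (size 2), [x²] (size 1), [x²y] (size 2), [x³y] (size 2).
Class equation: 1 + 2 + 1 + 2 + 2 = 8 = |G|. So G has 5 conjugacy classes.

Answer: 5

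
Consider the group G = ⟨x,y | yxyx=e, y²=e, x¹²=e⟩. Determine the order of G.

Enumerate words in the generators, reducing via the relations: the distinct elements are
  {e, x, y, xy, x², x³, x⁴, x⁵, x⁶, x⁷, x⁸, x⁹, x²y, x³y, x¹¹, x¹⁰, x⁴y, x⁵y, x⁶y, x⁷y, x⁸y, x⁹y, x¹¹y, x¹⁰y}.
No further products give new elements, so |G| = 24.

Answer: 24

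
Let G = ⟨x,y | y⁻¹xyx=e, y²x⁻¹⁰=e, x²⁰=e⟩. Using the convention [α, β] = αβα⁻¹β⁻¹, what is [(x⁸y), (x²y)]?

[(x⁸y), (x²y)] = (x⁸y)·(x²y)·(x⁸y)⁻¹·(x²y)⁻¹.
  (x⁸y) · (x²y) = x¹⁶
  (x¹⁶) · (x⁸y⁻¹) = x⁴y⁻¹
  (x⁴y⁻¹) · (x²y⁻¹) = x¹²

Answer: x¹²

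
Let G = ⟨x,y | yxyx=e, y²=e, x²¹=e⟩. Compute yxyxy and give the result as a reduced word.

Multiply left to right, reducing at each step:
  y · x = x²⁰y
  (x²⁰y) · y = x²⁰
  (x²⁰) · x = e
  e · y = y

Answer: y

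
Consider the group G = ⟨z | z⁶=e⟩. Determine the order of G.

G is generated by a single element, so G is cyclic. The relator gives z⁶ = e and no smaller power is forced to be e, so the 6 powers {e, z, z², z³, z⁴, z⁵} are distinct. Hence |G| = 6.

Answer: 6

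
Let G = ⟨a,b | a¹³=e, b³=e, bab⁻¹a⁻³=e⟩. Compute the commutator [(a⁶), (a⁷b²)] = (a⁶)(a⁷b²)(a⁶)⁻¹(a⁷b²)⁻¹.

[(a⁶), (a⁷b²)] = (a⁶)·(a⁷b²)·(a⁶)⁻¹·(a⁷b²)⁻¹.
  (a⁶) · (a⁷b²) = b²
  (b²) · (a⁷) = a¹¹b²
  (a¹¹b²) · (a⁵b) = a⁴

Answer: a⁴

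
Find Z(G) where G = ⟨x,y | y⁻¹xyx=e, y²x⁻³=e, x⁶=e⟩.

An element z ∈ Z(G) iff z commutes with every generator.
For example x³ is central: (x³)·x = x⁴ = x·(x³); (x³)·y = y⁻¹ = y·(x³).
Whereas x ∉ Z(G) since x·y = xy ≠ x²y⁻¹ = y·x.
Checking each of the 12 elements this way gives Z(G) = {e, x³}, of order 2.

Answer: {e, x³}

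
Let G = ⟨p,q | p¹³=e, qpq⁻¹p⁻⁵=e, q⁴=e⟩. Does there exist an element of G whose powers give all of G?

Every cyclic group is abelian. But p·q = pq while q·p = p⁵q, so p·q ≠ q·p and G is not abelian. Hence G is not cyclic.

Answer: No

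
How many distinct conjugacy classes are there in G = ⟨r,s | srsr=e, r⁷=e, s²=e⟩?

The conjugacy classes (representative and size) are:
  [e] (size 1), [r⁶] (size 2), [r⁵] (size 2), [r⁴] (size 2), [rs] (size 7).
Class equation: 1 + 2 + 2 + 2 + 7 = 14 = |G|. So G has 5 conjugacy classes.

Answer: 5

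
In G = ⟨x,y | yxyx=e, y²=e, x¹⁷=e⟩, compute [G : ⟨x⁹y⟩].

First find ord(x⁹y) by computing successive powers:
  (x⁹y)¹ = x⁹y, (x⁹y)² = e.
So |⟨x⁹y⟩| = ord(x⁹y) = 2. With |G| = 34, by Lagrange [G : ⟨x⁹y⟩] = 34/2 = 17.

Answer: 17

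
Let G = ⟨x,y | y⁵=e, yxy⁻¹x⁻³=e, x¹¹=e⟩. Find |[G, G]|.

G' = [G, G] is generated by all commutators. The generator-pair commutators are: [x, y] = x⁹.
The subgroup they normally generate is {e, x, x², x³, x⁴, x⁵, x⁶, x⁷, x⁸, x⁹, x¹⁰}, of order 11.
Check: |G/G'| = 55/11 = 5 is the order of the abelianisation.

Answer: 11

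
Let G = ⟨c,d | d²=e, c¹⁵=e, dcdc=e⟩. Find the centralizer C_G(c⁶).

⟨c⁶⟩ ⊆ C_G(c⁶) since powers of c⁶ commute with c⁶; so |C_G(c⁶)| ≥ |⟨c⁶⟩| = 5.
By orbit–stabilizer, |C_G(c⁶)| = |G| / |conj. class of c⁶| = 30 / 2 = 15.
The 15 elements commuting with c⁶ are {e, c, c², c³, c⁴, c⁵, c⁶, c⁷, c⁸, c⁹, c¹⁰, c¹¹, c¹², c¹³, c¹⁴}.

Answer: {e, c, c², c³, c⁴, c⁵, c⁶, c⁷, c⁸, c⁹, c¹⁰, c¹¹, c¹², c¹³, c¹⁴}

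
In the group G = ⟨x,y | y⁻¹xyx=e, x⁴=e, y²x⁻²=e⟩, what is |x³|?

Compute successive powers until reaching e:
  (x³)¹ = x³, (x³)² = x², (x³)³ = x, (x³)⁴ = e.
The smallest positive k with (x³)ᵏ = e is 4.

Answer: 4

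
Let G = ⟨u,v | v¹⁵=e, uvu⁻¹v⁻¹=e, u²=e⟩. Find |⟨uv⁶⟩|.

|⟨uv⁶⟩| equals the order of uv⁶. Compute successive powers until reaching e:
  (uv⁶)¹ = uv⁶, (uv⁶)² = v¹², (uv⁶)³ = uv³, (uv⁶)⁴ = v⁹, (uv⁶)⁵ = u, (uv⁶)⁶ = v⁶, (uv⁶)⁷ = uv¹², (uv⁶)⁸ = v³, (uv⁶)⁹ = uv⁹, (uv⁶)¹⁰ = e.
The smallest positive k with (uv⁶)ᵏ = e is 10, so |⟨uv⁶⟩| = 10.

Answer: 10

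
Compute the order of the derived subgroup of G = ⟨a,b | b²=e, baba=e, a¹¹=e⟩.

G' = [G, G] is generated by all commutators. The generator-pair commutators are: [a, b] = a².
The subgroup they normally generate is {e, a, a², a³, a⁴, a⁵, a⁶, a⁷, a⁸, a⁹, a¹⁰}, of order 11.
Check: |G/G'| = 22/11 = 2 is the order of the abelianisation.

Answer: 11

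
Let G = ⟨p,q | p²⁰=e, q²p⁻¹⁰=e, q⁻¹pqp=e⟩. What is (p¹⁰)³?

Compute successive powers of (p¹⁰), reducing at each step:
  (p¹⁰)²: (p¹⁰) · p¹⁰ = e
  (p¹⁰)³: e · p¹⁰ = p¹⁰

Answer: p¹⁰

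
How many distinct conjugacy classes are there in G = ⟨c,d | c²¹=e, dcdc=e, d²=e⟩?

The conjugacy classes (representative and size) are:
  [e] (size 1), [c²⁰] (size 2), [c²] (size 2), [c³] (size 2), [c¹⁷] (size 2), [c⁵] (size 2), [c⁶] (size 2), [c⁷] (size 2), [c⁸] (size 2), [c⁹] (size 2), [c¹⁰] (size 2), [d] (size 21).
Class equation: 1 + 2 + 2 + 2 + 2 + 2 + 2 + 2 + 2 + 2 + 2 + 21 = 42 = |G|. So G has 12 conjugacy classes.

Answer: 12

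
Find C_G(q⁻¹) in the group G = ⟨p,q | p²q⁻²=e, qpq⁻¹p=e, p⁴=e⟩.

⟨q⁻¹⟩ ⊆ C_G(q⁻¹) since powers of q⁻¹ commute with q⁻¹; so |C_G(q⁻¹)| ≥ |⟨q⁻¹⟩| = 4.
By orbit–stabilizer, |C_G(q⁻¹)| = |G| / |conj. class of q⁻¹| = 8 / 2 = 4.
The 4 elements commuting with q⁻¹ are {e, p², q, q⁻¹}.

Answer: {e, p², q, q⁻¹}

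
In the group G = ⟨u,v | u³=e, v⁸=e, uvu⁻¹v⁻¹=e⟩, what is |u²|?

Compute successive powers until reaching e:
  (u²)¹ = u², (u²)² = u, (u²)³ = e.
The smallest positive k with (u²)ᵏ = e is 3.

Answer: 3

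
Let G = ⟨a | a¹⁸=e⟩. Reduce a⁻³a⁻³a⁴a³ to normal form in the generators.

Multiply left to right, reducing at each step:
  (a¹⁵) · a⁻³ = a¹²
  (a¹²) · a⁴ = a¹⁶
  (a¹⁶) · a³ = a

Answer: a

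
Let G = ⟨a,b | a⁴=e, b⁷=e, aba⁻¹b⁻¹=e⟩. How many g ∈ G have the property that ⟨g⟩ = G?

G is cyclic of order 28. An element generates G iff its order is 28, and a cyclic group of order 28 has exactly φ(28) = 12 such elements.

Answer: 12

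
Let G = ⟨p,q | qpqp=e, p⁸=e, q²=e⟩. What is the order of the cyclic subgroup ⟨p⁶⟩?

|⟨p⁶⟩| equals the order of p⁶. Compute successive powers until reaching e:
  (p⁶)¹ = p⁶, (p⁶)² = p⁴, (p⁶)³ = p², (p⁶)⁴ = e.
The smallest positive k with (p⁶)ᵏ = e is 4, so |⟨p⁶⟩| = 4.

Answer: 4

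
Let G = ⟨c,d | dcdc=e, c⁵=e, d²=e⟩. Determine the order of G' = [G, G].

G' = [G, G] is generated by all commutators. The generator-pair commutators are: [c, d] = c².
The subgroup they normally generate is {e, c, c², c³, c⁴}, of order 5.
Check: |G/G'| = 10/5 = 2 is the order of the abelianisation.

Answer: 5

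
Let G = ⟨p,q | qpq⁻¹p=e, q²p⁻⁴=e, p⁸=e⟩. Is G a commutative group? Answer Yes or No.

p·q = pq but q·p = p³q⁻¹, so p·q ≠ q·p and G is not abelian.

Answer: No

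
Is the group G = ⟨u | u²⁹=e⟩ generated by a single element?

|G| = 29. The element u has order 29 (its powers give 29 distinct elements), so ⟨u⟩ = G and G is cyclic.

Answer: Yes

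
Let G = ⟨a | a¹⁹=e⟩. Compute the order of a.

Compute successive powers until reaching e:
  a¹ = a, a² = a², a³ = a³, a⁴ = a⁴, a⁵ = a⁵, a⁶ = a⁶, a⁷ = a⁷, a⁸ = a⁸, a⁹ = a⁹, a¹⁰ = a¹⁰, a¹¹ = a¹¹, a¹² = a¹², a¹³ = a¹³, a¹⁴ = a¹⁴, a¹⁵ = a¹⁵, a¹⁶ = a¹⁶, a¹⁷ = a¹⁷, a¹⁸ = a¹⁸, a¹⁹ = e.
The smallest positive k with aᵏ = e is 19.

Answer: 19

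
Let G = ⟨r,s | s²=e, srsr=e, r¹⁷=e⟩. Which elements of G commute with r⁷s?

⟨r⁷s⟩ ⊆ C_G(r⁷s) since powers of r⁷s commute with r⁷s; so |C_G(r⁷s)| ≥ |⟨r⁷s⟩| = 2.
By orbit–stabilizer, |C_G(r⁷s)| = |G| / |conj. class of r⁷s| = 34 / 17 = 2.
The 2 elements commuting with r⁷s are {e, r⁷s}.

Answer: {e, r⁷s}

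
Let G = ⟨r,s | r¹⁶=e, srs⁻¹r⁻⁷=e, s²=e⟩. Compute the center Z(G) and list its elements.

An element z ∈ Z(G) iff z commutes with every generator.
For example r⁸ is central: (r⁸)·r = r⁹ = r·(r⁸); (r⁸)·s = r⁸s = s·(r⁸).
Whereas r ∉ Z(G) since r·s = rs ≠ r⁷s = s·r.
Checking each of the 32 elements this way gives Z(G) = {e, r⁸}, of order 2.

Answer: {e, r⁸}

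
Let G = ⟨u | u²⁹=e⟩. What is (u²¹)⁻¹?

The order of (u²¹) is 29 (smallest k with (u²¹)ᵏ = e), so (u²¹)⁻¹ = (u²¹)²⁸ = u⁸.
Check: (u²¹) · (u⁸) → (u²¹) · u⁸ = e, giving e as required.

Answer: u⁸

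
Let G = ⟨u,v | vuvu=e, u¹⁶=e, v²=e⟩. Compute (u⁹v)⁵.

Compute successive powers of (u⁹v), reducing at each step:
  (u⁹v)²: (u⁹v) · u⁹ = v;   v · v = e
  (u⁹v)³: e · u⁹ = u⁹;   (u⁹) · v = u⁹v
  (u⁹v)⁴: (u⁹v) · u⁹ = v;   v · v = e
  (u⁹v)⁵: e · u⁹ = u⁹;   (u⁹) · v = u⁹v

Answer: u⁹v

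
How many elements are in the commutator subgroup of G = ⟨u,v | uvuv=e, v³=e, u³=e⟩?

G' = [G, G] is generated by all commutators. The generator-pair commutators are: [u, v] = uv²u.
The subgroup they normally generate is {e, uv, u²v², uv²u}, of order 4.
Check: |G/G'| = 12/4 = 3 is the order of the abelianisation.

Answer: 4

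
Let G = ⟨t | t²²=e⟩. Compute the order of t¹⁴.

Compute successive powers until reaching e:
  (t¹⁴)¹ = t¹⁴, (t¹⁴)² = t⁶, (t¹⁴)³ = t²⁰, (t¹⁴)⁴ = t¹², (t¹⁴)⁵ = t⁴, (t¹⁴)⁶ = t¹⁸, (t¹⁴)⁷ = t¹⁰, (t¹⁴)⁸ = t², (t¹⁴)⁹ = t¹⁶, (t¹⁴)¹⁰ = t⁸, (t¹⁴)¹¹ = e.
The smallest positive k with (t¹⁴)ᵏ = e is 11.

Answer: 11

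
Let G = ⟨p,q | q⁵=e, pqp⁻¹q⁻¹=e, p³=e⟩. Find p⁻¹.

The order of p is 3 (smallest k with pᵏ = e), so p⁻¹ = p² = p².
Check: p · (p²) → p · p² = e, giving e as required.

Answer: p²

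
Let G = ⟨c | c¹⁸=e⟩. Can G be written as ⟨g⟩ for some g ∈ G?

|G| = 18. The element c has order 18 (its powers give 18 distinct elements), so ⟨c⟩ = G and G is cyclic.

Answer: Yes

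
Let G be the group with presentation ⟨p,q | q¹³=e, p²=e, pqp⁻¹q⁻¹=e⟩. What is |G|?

Enumerate words in the generators, reducing via the relations: the distinct elements are
  {e, p, q, pq, q², q³, q⁴, q⁵, q⁶, q⁷, q⁸, q⁹, pq², pq³, pq⁴, pq⁵, pq⁶, pq⁷, pq⁸, pq⁹, q¹², q¹¹, q¹⁰, pq¹², pq¹¹, pq¹⁰}.
No further products give new elements, so |G| = 26.

Answer: 26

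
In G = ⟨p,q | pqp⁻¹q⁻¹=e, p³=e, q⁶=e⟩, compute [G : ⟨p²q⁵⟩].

First find ord(p²q⁵) by computing successive powers:
  (p²q⁵)¹ = p²q⁵, (p²q⁵)² = pq⁴, (p²q⁵)³ = q³, (p²q⁵)⁴ = p²q², (p²q⁵)⁵ = pq, (p²q⁵)⁶ = e.
So |⟨p²q⁵⟩| = ord(p²q⁵) = 6. With |G| = 18, by Lagrange [G : ⟨p²q⁵⟩] = 18/6 = 3.

Answer: 3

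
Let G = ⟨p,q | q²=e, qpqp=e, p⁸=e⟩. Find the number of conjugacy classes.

The conjugacy classes (representative and size) are:
  [e] (size 1), [p] (size 2), [p⁶] (size 2), [p³] (size 2), [p⁴] (size 1), [q] (size 4), [p⁵q] (size 4).
Class equation: 1 + 2 + 2 + 2 + 1 + 4 + 4 = 16 = |G|. So G has 7 conjugacy classes.

Answer: 7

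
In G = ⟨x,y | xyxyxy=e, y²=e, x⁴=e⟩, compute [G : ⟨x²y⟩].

First find ord(x²y) by computing successive powers:
  (x²y)¹ = x²y, (x²y)² = x²yx²y, (x²y)³ = yx², (x²y)⁴ = e.
So |⟨x²y⟩| = ord(x²y) = 4. With |G| = 24, by Lagrange [G : ⟨x²y⟩] = 24/4 = 6.

Answer: 6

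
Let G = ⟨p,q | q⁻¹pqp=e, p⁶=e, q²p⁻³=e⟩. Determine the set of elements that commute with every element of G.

An element z ∈ Z(G) iff z commutes with every generator.
For example p³ is central: (p³)·p = p⁴ = p·(p³); (p³)·q = q⁻¹ = q·(p³).
Whereas p ∉ Z(G) since p·q = pq ≠ p²q⁻¹ = q·p.
Checking each of the 12 elements this way gives Z(G) = {e, p³}, of order 2.

Answer: {e, p³}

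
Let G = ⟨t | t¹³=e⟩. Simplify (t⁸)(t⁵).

Compute (t⁸) · (t⁵) by multiplying left to right and reducing via the relations at each step:
  (t⁸) · t⁵ = e

Answer: e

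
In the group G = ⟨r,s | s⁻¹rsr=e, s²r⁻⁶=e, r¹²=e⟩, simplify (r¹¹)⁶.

Compute successive powers of (r¹¹), reducing at each step:
  (r¹¹)²: (r¹¹) · r¹¹ = r¹⁰
  (r¹¹)³: (r¹⁰) · r¹¹ = r⁹
  (r¹¹)⁴: (r⁹) · r¹¹ = r⁸
  (r¹¹)⁵: (r⁸) · r¹¹ = r⁷
  (r¹¹)⁶: (r⁷) · r¹¹ = r⁶

Answer: r⁶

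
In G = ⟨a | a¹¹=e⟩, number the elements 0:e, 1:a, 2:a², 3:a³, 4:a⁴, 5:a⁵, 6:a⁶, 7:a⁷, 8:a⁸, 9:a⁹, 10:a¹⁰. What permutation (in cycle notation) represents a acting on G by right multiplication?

(0 1 2 3 4 5 6 7 8 9 10)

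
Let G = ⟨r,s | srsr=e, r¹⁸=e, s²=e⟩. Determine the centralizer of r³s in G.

⟨r³s⟩ ⊆ C_G(r³s) since powers of r³s commute with r³s; so |C_G(r³s)| ≥ |⟨r³s⟩| = 2.
By orbit–stabilizer, |C_G(r³s)| = |G| / |conj. class of r³s| = 36 / 9 = 4.
The 4 elements commuting with r³s are {e, r⁹, r³s, r¹²s}.

Answer: {e, r⁹, r³s, r¹²s}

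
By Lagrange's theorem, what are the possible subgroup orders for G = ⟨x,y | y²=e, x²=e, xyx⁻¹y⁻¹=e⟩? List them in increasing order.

|G| = 4 = 2². By Lagrange's theorem the order of any subgroup divides 4; the divisors of 4 are 1, 2, 4.

Answer: 1, 2, 4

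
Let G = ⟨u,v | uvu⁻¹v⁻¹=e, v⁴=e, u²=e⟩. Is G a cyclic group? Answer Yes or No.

|G| = 8, but the maximum element order in G is 4 < 8. No single element generates all of G, so G is not cyclic.

Answer: No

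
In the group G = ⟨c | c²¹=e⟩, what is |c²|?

Compute successive powers until reaching e:
  (c²)¹ = c², (c²)² = c⁴, (c²)³ = c⁶, (c²)⁴ = c⁸, (c²)⁵ = c¹⁰, (c²)⁶ = c¹², (c²)⁷ = c¹⁴, (c²)⁸ = c¹⁶, (c²)⁹ = c¹⁸, (c²)¹⁰ = c²⁰, (c²)¹¹ = c, (c²)¹² = c³, (c²)¹³ = c⁵, (c²)¹⁴ = c⁷, (c²)¹⁵ = c⁹, (c²)¹⁶ = c¹¹, (c²)¹⁷ = c¹³, (c²)¹⁸ = c¹⁵, (c²)¹⁹ = c¹⁷, (c²)²⁰ = c¹⁹, (c²)²¹ = e.
The smallest positive k with (c²)ᵏ = e is 21.

Answer: 21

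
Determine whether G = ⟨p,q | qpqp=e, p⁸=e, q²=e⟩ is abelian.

p·q = pq but q·p = p⁷q, so p·q ≠ q·p and G is not abelian.

Answer: No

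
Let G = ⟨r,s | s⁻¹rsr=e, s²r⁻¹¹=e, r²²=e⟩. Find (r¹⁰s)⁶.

Compute successive powers of (r¹⁰s), reducing at each step:
  (r¹⁰s)²: (r¹⁰s) · r¹⁰ = s;   s · s = r¹¹
  (r¹⁰s)³: (r¹¹) · r¹⁰ = r²¹;   (r²¹) · s = r¹⁰s⁻¹
  (r¹⁰s)⁴: (r¹⁰s⁻¹) · r¹⁰ = s⁻¹;   (s⁻¹) · s = e
  (r¹⁰s)⁵: e · r¹⁰ = r¹⁰;   (r¹⁰) · s = r¹⁰s
  (r¹⁰s)⁶: (r¹⁰s) · r¹⁰ = s;   s · s = r¹¹

Answer: r¹¹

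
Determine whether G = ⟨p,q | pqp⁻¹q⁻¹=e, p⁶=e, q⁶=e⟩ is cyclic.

|G| = 36, but the maximum element order in G is 6 < 36. No single element generates all of G, so G is not cyclic.

Answer: No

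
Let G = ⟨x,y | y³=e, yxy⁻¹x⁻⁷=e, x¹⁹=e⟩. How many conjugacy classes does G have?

The conjugacy classes (representative and size) are:
  [e] (size 1), [x¹¹] (size 3), [x¹⁴] (size 3), [x⁶] (size 3), [x¹⁷] (size 3), [x¹²] (size 3), [x¹⁰] (size 3), [x²y] (size 19), [x¹⁸y²] (size 19).
Class equation: 1 + 3 + 3 + 3 + 3 + 3 + 3 + 19 + 19 = 57 = |G|. So G has 9 conjugacy classes.

Answer: 9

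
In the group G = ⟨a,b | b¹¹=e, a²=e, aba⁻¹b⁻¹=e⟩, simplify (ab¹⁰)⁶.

Compute successive powers of (ab¹⁰), reducing at each step:
  (ab¹⁰)²: (ab¹⁰) · a = b¹⁰;   (b¹⁰) · b¹⁰ = b⁹
  (ab¹⁰)³: (b⁹) · a = ab⁹;   (ab⁹) · b¹⁰ = ab⁸
  (ab¹⁰)⁴: (ab⁸) · a = b⁸;   (b⁸) · b¹⁰ = b⁷
  (ab¹⁰)⁵: (b⁷) · a = ab⁷;   (ab⁷) · b¹⁰ = ab⁶
  (ab¹⁰)⁶: (ab⁶) · a = b⁶;   (b⁶) · b¹⁰ = b⁵

Answer: b⁵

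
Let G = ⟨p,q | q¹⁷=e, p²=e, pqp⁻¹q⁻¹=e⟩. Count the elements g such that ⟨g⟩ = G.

G is cyclic of order 34. An element generates G iff its order is 34, and a cyclic group of order 34 has exactly φ(34) = 16 such elements.

Answer: 16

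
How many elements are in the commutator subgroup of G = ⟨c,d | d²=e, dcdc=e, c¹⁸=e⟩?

G' = [G, G] is generated by all commutators. The generator-pair commutators are: [c, d] = c².
The subgroup they normally generate is {e, c², c⁴, c⁶, c⁸, c¹⁰, c¹², c¹⁴, c¹⁶}, of order 9.
Check: |G/G'| = 36/9 = 4 is the order of the abelianisation.

Answer: 9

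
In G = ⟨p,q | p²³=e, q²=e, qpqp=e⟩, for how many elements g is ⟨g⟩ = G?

⟨g⟩ = G would require ord(g) = |G| = 46, but the maximum element order in G is 23 < 46. So G is not cyclic and no single element generates it: the count is 0.

Answer: 0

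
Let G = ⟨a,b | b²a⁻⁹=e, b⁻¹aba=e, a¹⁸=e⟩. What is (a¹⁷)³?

Compute successive powers of (a¹⁷), reducing at each step:
  (a¹⁷)²: (a¹⁷) · a¹⁷ = a¹⁶
  (a¹⁷)³: (a¹⁶) · a¹⁷ = a¹⁵

Answer: a¹⁵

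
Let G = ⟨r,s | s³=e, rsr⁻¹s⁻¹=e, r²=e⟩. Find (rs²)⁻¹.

The order of (rs²) is 6 (smallest k with (rs²)ᵏ = e), so (rs²)⁻¹ = (rs²)⁵ = rs.
Check: (rs²) · (rs) → (rs²) · r = s²;   (s²) · s = e, giving e as required.

Answer: rs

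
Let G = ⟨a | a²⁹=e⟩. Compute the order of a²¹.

Compute successive powers until reaching e:
  (a²¹)¹ = a²¹, (a²¹)² = a¹³, (a²¹)³ = a⁵, (a²¹)⁴ = a²⁶, (a²¹)⁵ = a¹⁸, (a²¹)⁶ = a¹⁰, (a²¹)⁷ = a², (a²¹)⁸ = a²³, (a²¹)⁹ = a¹⁵, (a²¹)¹⁰ = a⁷, (a²¹)¹¹ = a²⁸, (a²¹)¹² = a²⁰, (a²¹)¹³ = a¹², (a²¹)¹⁴ = a⁴, (a²¹)¹⁵ = a²⁵, (a²¹)¹⁶ = a¹⁷, (a²¹)¹⁷ = a⁹, (a²¹)¹⁸ = a, (a²¹)¹⁹ = a²², (a²¹)²⁰ = a¹⁴, (a²¹)²¹ = a⁶, (a²¹)²² = a²⁷, (a²¹)²³ = a¹⁹, (a²¹)²⁴ = a¹¹, (a²¹)²⁵ = a³, (a²¹)²⁶ = a²⁴, (a²¹)²⁷ = a¹⁶, (a²¹)²⁸ = a⁸, (a²¹)²⁹ = e.
The smallest positive k with (a²¹)ᵏ = e is 29.

Answer: 29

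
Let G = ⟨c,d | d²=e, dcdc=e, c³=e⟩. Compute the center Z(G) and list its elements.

An element z ∈ Z(G) iff z commutes with every generator.
For example e is central: e·c = c = c·e; e·d = d = d·e.
Whereas c ∉ Z(G) since c·d = cd ≠ c²d = d·c.
Checking each of the 6 elements this way gives Z(G) = {e}, of order 1.

Answer: {e}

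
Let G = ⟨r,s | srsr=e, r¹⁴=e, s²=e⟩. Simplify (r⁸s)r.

Compute (r⁸s) · r by multiplying left to right and reducing via the relations at each step:
  (r⁸s) · r = r⁷s

Answer: r⁷s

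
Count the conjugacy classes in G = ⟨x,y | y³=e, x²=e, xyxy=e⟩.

The conjugacy classes (representative and size) are:
  [e] (size 1), [xy²] (size 3), [y²] (size 2).
Class equation: 1 + 3 + 2 = 6 = |G|. So G has 3 conjugacy classes.

Answer: 3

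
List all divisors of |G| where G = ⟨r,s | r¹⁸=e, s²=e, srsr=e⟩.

|G| = 36 = 2² · 3². By Lagrange's theorem the order of any subgroup divides 36; the divisors of 36 are 1, 2, 3, 4, 6, 9, 12, 18, 36.

Answer: 1, 2, 3, 4, 6, 9, 12, 18, 36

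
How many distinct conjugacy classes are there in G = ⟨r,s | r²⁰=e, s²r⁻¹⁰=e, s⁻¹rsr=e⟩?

The conjugacy classes (representative and size) are:
  [e] (size 1), [r] (size 2), [r²] (size 2), [r³] (size 2), [r⁴] (size 2), [r⁵] (size 2), [r¹⁴] (size 2), [r⁷] (size 2), [r⁸] (size 2), [r¹¹] (size 2), [r¹⁰] (size 1), [r²s⁻¹] (size 10), [r⁹s] (size 10).
Class equation: 1 + 2 + 2 + 2 + 2 + 2 + 2 + 2 + 2 + 2 + 1 + 10 + 10 = 40 = |G|. So G has 13 conjugacy classes.

Answer: 13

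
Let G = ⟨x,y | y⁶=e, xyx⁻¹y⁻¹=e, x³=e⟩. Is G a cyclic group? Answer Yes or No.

|G| = 18, but the maximum element order in G is 6 < 18. No single element generates all of G, so G is not cyclic.

Answer: No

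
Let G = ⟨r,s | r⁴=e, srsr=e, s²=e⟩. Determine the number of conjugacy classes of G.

The conjugacy classes (representative and size) are:
  [e] (size 1), [r] (size 2), [r²] (size 1), [r²s] (size 2), [r³s] (size 2).
Class equation: 1 + 2 + 1 + 2 + 2 = 8 = |G|. So G has 5 conjugacy classes.

Answer: 5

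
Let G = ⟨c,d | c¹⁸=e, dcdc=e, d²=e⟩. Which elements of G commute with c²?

⟨c²⟩ ⊆ C_G(c²) since powers of c² commute with c²; so |C_G(c²)| ≥ |⟨c²⟩| = 9.
By orbit–stabilizer, |C_G(c²)| = |G| / |conj. class of c²| = 36 / 2 = 18.
The 18 elements commuting with c² are {e, c, c², c³, c⁴, c⁵, c⁶, c⁷, c⁸, c⁹, c¹⁰, c¹¹, c¹², c¹³, c¹⁴, c¹⁵, c¹⁶, c¹⁷}.

Answer: {e, c, c², c³, c⁴, c⁵, c⁶, c⁷, c⁸, c⁹, c¹⁰, c¹¹, c¹², c¹³, c¹⁴, c¹⁵, c¹⁶, c¹⁷}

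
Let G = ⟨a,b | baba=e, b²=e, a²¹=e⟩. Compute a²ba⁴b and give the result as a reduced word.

Multiply left to right, reducing at each step:
  (a²) · b = a²b
  (a²b) · a⁴ = a¹⁹b
  (a¹⁹b) · b = a¹⁹

Answer: a¹⁹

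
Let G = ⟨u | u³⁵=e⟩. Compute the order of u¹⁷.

Compute successive powers until reaching e:
  (u¹⁷)¹ = u¹⁷, (u¹⁷)² = u³⁴, (u¹⁷)³ = u¹⁶, (u¹⁷)⁴ = u³³, (u¹⁷)⁵ = u¹⁵, (u¹⁷)⁶ = u³², (u¹⁷)⁷ = u¹⁴, (u¹⁷)⁸ = u³¹, (u¹⁷)⁹ = u¹³, (u¹⁷)¹⁰ = u³⁰, (u¹⁷)¹¹ = u¹², (u¹⁷)¹² = u²⁹, (u¹⁷)¹³ = u¹¹, (u¹⁷)¹⁴ = u²⁸, (u¹⁷)¹⁵ = u¹⁰, (u¹⁷)¹⁶ = u²⁷, (u¹⁷)¹⁷ = u⁹, (u¹⁷)¹⁸ = u²⁶, (u¹⁷)¹⁹ = u⁸, (u¹⁷)²⁰ = u²⁵, (u¹⁷)²¹ = u⁷, (u¹⁷)²² = u²⁴, (u¹⁷)²³ = u⁶, (u¹⁷)²⁴ = u²³, (u¹⁷)²⁵ = u⁵, (u¹⁷)²⁶ = u²², (u¹⁷)²⁷ = u⁴, (u¹⁷)²⁸ = u²¹, (u¹⁷)²⁹ = u³, (u¹⁷)³⁰ = u²⁰, (u¹⁷)³¹ = u², (u¹⁷)³² = u¹⁹, (u¹⁷)³³ = u, (u¹⁷)³⁴ = u¹⁸, (u¹⁷)³⁵ = e.
The smallest positive k with (u¹⁷)ᵏ = e is 35.

Answer: 35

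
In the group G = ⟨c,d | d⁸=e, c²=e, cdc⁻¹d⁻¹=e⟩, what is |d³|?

Compute successive powers until reaching e:
  (d³)¹ = d³, (d³)² = d⁶, (d³)³ = d, (d³)⁴ = d⁴, (d³)⁵ = d⁷, (d³)⁶ = d², (d³)⁷ = d⁵, (d³)⁸ = e.
The smallest positive k with (d³)ᵏ = e is 8.

Answer: 8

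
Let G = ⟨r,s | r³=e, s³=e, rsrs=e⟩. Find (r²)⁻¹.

The order of (r²) is 3 (smallest k with (r²)ᵏ = e), so (r²)⁻¹ = (r²)² = r.
Check: (r²) · r → (r²) · r = e, giving e as required.

Answer: r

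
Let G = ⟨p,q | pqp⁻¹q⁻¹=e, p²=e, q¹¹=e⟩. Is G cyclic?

|G| = 22. The element pq has order 22 (its powers give 22 distinct elements), so ⟨pq⟩ = G and G is cyclic.

Answer: Yes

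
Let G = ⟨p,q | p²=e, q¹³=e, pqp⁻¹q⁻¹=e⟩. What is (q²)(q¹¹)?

Compute (q²) · (q¹¹) by multiplying left to right and reducing via the relations at each step:
  (q²) · q¹¹ = e

Answer: e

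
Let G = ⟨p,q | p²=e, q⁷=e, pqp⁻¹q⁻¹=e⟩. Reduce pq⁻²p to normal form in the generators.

Multiply left to right, reducing at each step:
  p · q⁻² = pq⁵
  (pq⁵) · p = q⁵

Answer: q⁵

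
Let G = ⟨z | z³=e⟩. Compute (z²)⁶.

Compute successive powers of (z²), reducing at each step:
  (z²)²: (z²) · z² = z
  (z²)³: z · z² = e
  (z²)⁴: e · z² = z²
  (z²)⁵: (z²) · z² = z
  (z²)⁶: z · z² = e

Answer: e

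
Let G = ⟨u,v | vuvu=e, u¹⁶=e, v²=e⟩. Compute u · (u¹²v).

Compute u · (u¹²v) by multiplying left to right and reducing via the relations at each step:
  u · u¹² = u¹³
  (u¹³) · v = u¹³v

Answer: u¹³v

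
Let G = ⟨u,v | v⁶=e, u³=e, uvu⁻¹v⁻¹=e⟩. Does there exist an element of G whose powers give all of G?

|G| = 18, but the maximum element order in G is 6 < 18. No single element generates all of G, so G is not cyclic.

Answer: No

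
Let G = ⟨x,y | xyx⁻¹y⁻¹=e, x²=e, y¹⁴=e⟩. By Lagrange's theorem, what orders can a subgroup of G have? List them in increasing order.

|G| = 28 = 2² · 7. By Lagrange's theorem the order of any subgroup divides 28; the divisors of 28 are 1, 2, 4, 7, 14, 28.

Answer: 1, 2, 4, 7, 14, 28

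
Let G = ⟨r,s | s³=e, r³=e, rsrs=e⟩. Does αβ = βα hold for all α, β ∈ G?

r·s = rs but s·r = r²s², so r·s ≠ s·r and G is not abelian.

Answer: No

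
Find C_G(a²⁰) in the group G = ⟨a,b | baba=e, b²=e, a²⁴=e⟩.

⟨a²⁰⟩ ⊆ C_G(a²⁰) since powers of a²⁰ commute with a²⁰; so |C_G(a²⁰)| ≥ |⟨a²⁰⟩| = 6.
By orbit–stabilizer, |C_G(a²⁰)| = |G| / |conj. class of a²⁰| = 48 / 2 = 24.
The 24 elements commuting with a²⁰ are {e, a, a², a³, a⁴, a⁵, a⁶, a⁷, a⁸, a⁹, a¹⁰, a¹¹, a¹², a¹³, a¹⁴, a¹⁵, a¹⁶, a¹⁷, a¹⁸, a¹⁹, a²⁰, a²¹, a²², a²³}.

Answer: {e, a, a², a³, a⁴, a⁵, a⁶, a⁷, a⁸, a⁹, a¹⁰, a¹¹, a¹², a¹³, a¹⁴, a¹⁵, a¹⁶, a¹⁷, a¹⁸, a¹⁹, a²⁰, a²¹, a²², a²³}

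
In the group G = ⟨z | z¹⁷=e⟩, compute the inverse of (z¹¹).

The order of (z¹¹) is 17 (smallest k with (z¹¹)ᵏ = e), so (z¹¹)⁻¹ = (z¹¹)¹⁶ = z⁶.
Check: (z¹¹) · (z⁶) → (z¹¹) · z⁶ = e, giving e as required.

Answer: z⁶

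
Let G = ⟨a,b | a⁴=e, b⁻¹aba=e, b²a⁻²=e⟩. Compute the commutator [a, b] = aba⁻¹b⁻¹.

[a, b] = a·b·a⁻¹·b⁻¹.
  a · b = ab
  (ab) · (a³) = b⁻¹
  (b⁻¹) · (b⁻¹) = a²

Answer: a²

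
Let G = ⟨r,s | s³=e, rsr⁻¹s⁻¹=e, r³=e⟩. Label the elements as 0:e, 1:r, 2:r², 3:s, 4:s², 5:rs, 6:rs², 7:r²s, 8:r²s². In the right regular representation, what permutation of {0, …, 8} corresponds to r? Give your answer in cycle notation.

(0 1 2)(3 5 7)(4 6 8)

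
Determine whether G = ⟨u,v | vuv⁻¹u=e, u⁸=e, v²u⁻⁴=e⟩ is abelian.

u·v = uv but v·u = u³v⁻¹, so u·v ≠ v·u and G is not abelian.

Answer: No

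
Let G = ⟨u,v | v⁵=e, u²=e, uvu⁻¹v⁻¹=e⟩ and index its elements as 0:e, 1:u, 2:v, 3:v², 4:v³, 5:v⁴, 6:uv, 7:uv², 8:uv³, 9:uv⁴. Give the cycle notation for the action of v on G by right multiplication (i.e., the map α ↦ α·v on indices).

(0 2 3 4 5)(1 6 7 8 9)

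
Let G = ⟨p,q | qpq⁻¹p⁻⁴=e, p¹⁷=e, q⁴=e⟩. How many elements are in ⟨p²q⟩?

|⟨p²q⟩| equals the order of p²q. Compute successive powers until reaching e:
  (p²q)¹ = p²q, (p²q)² = p¹⁰q², (p²q)³ = p⁸q³, (p²q)⁴ = e.
The smallest positive k with (p²q)ᵏ = e is 4, so |⟨p²q⟩| = 4.

Answer: 4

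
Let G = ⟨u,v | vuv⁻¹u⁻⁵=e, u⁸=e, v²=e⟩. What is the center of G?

An element z ∈ Z(G) iff z commutes with every generator.
For example u² is central: (u²)·u = u³ = u·(u²); (u²)·v = u²v = v·(u²).
Whereas u ∉ Z(G) since u·v = uv ≠ u⁵v = v·u.
Checking each of the 16 elements this way gives Z(G) = {e, u², u⁴, u⁶}, of order 4.

Answer: {e, u², u⁴, u⁶}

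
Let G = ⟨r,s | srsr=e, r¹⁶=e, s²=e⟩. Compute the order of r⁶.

Compute successive powers until reaching e:
  (r⁶)¹ = r⁶, (r⁶)² = r¹², (r⁶)³ = r², (r⁶)⁴ = r⁸, (r⁶)⁵ = r¹⁴, (r⁶)⁶ = r⁴, (r⁶)⁷ = r¹⁰, (r⁶)⁸ = e.
The smallest positive k with (r⁶)ᵏ = e is 8.

Answer: 8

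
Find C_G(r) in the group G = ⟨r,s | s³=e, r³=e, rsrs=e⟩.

⟨r⟩ ⊆ C_G(r) since powers of r commute with r; so |C_G(r)| ≥ |⟨r⟩| = 3.
By orbit–stabilizer, |C_G(r)| = |G| / |conj. class of r| = 12 / 4 = 3.
The 3 elements commuting with r are {e, r, r²}.

Answer: {e, r, r²}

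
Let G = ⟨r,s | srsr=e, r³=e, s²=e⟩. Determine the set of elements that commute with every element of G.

An element z ∈ Z(G) iff z commutes with every generator.
For example e is central: e·r = r = r·e; e·s = s = s·e.
Whereas r ∉ Z(G) since r·s = rs ≠ r²s = s·r.
Checking each of the 6 elements this way gives Z(G) = {e}, of order 1.

Answer: {e}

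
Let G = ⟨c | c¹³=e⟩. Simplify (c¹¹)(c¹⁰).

Compute (c¹¹) · (c¹⁰) by multiplying left to right and reducing via the relations at each step:
  (c¹¹) · c¹⁰ = c⁸

Answer: c⁸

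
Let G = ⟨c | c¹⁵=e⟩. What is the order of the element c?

Compute successive powers until reaching e:
  c¹ = c, c² = c², c³ = c³, c⁴ = c⁴, c⁵ = c⁵, c⁶ = c⁶, c⁷ = c⁷, c⁸ = c⁸, c⁹ = c⁹, c¹⁰ = c¹⁰, c¹¹ = c¹¹, c¹² = c¹², c¹³ = c¹³, c¹⁴ = c¹⁴, c¹⁵ = e.
The smallest positive k with cᵏ = e is 15.

Answer: 15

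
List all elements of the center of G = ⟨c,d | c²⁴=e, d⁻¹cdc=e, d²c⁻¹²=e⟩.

An element z ∈ Z(G) iff z commutes with every generator.
For example c¹² is central: (c¹²)·c = c¹³ = c·(c¹²); (c¹²)·d = d⁻¹ = d·(c¹²).
Whereas c ∉ Z(G) since c·d = cd ≠ c¹¹d⁻¹ = d·c.
Checking each of the 48 elements this way gives Z(G) = {e, c¹²}, of order 2.

Answer: {e, c¹²}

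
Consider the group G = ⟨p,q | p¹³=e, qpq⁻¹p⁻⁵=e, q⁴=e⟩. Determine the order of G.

Enumerate words in the generators, reducing via the relations: the distinct elements are
  {e, p, q, pq, p², p³, p⁴, p⁵, p⁶, p⁷, p⁸, p⁹, q², q³, pq², pq³, p²q, p³q, p¹², p¹¹, p¹⁰, p⁴q, p⁵q, p⁶q, p⁷q, p⁸q, p⁹q, p²q², p²q³, p³q², p³q³, p¹²q, p¹¹q, p¹⁰q, p⁴q², p⁴q³, p⁵q², p⁵q³, p⁶q², p⁶q³, p⁷q², p⁷q³, p⁸q², p⁸q³, p⁹q², p⁹q³, p¹²q², p¹²q³, p¹¹q², p¹¹q³, p¹⁰q², p¹⁰q³}.
No further products give new elements, so |G| = 52.

Answer: 52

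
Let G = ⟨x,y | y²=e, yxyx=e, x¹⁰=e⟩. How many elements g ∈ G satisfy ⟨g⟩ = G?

⟨g⟩ = G would require ord(g) = |G| = 20, but the maximum element order in G is 10 < 20. So G is not cyclic and no single element generates it: the count is 0.

Answer: 0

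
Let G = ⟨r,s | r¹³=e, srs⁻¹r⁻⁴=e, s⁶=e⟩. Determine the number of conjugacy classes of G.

The conjugacy classes (representative and size) are:
  [e] (size 1), [r⁴] (size 6), [r¹¹] (size 6), [r⁷s] (size 13), [r⁸s²] (size 13), [r¹²s³] (size 13), [r⁵s⁴] (size 13), [r¹¹s⁵] (size 13).
Class equation: 1 + 6 + 6 + 13 + 13 + 13 + 13 + 13 = 78 = |G|. So G has 8 conjugacy classes.

Answer: 8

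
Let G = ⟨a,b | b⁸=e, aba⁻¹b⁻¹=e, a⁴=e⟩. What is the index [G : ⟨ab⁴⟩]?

First find ord(ab⁴) by computing successive powers:
  (ab⁴)¹ = ab⁴, (ab⁴)² = a², (ab⁴)³ = a³b⁴, (ab⁴)⁴ = e.
So |⟨ab⁴⟩| = ord(ab⁴) = 4. With |G| = 32, by Lagrange [G : ⟨ab⁴⟩] = 32/4 = 8.

Answer: 8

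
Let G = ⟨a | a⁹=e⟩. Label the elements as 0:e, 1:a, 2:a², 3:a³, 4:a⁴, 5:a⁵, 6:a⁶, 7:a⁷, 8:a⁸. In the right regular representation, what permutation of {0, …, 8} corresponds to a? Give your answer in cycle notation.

(0 1 2 3 4 5 6 7 8)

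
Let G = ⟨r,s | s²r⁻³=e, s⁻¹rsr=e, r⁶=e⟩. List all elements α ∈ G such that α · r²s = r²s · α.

⟨r²s⟩ ⊆ C_G(r²s) since powers of r²s commute with r²s; so |C_G(r²s)| ≥ |⟨r²s⟩| = 4.
By orbit–stabilizer, |C_G(r²s)| = |G| / |conj. class of r²s| = 12 / 3 = 4.
The 4 elements commuting with r²s are {e, r³, r²s, r²s⁻¹}.

Answer: {e, r³, r²s, r²s⁻¹}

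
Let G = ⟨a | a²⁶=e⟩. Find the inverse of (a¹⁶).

The order of (a¹⁶) is 13 (smallest k with (a¹⁶)ᵏ = e), so (a¹⁶)⁻¹ = (a¹⁶)¹² = a¹⁰.
Check: (a¹⁶) · (a¹⁰) → (a¹⁶) · a¹⁰ = e, giving e as required.

Answer: a¹⁰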